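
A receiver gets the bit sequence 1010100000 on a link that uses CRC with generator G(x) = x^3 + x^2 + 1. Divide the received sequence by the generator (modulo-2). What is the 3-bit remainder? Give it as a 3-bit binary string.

110

Modulo-2 division of 1010100000 by 1101:
  pos 0: 1010 XOR 1101 = 0111
  pos 1: 1111 XOR 1101 = 0010
  pos 3: 1000 XOR 1101 = 0101
  pos 4: 1010 XOR 1101 = 0111
  pos 5: 1110 XOR 1101 = 0011
Remainder = 110 (nonzero — an error is detected).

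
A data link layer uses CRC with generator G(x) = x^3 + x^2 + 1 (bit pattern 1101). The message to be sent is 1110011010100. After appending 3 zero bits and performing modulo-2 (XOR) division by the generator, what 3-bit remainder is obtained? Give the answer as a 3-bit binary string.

Append 3 zeros: 1110011010100000. Divide by 1101 (XOR where the leading bit is 1):
  pos 0: 1110 XOR 1101 = 0011
  pos 2: 1101 XOR 1101 = 0000
  pos 6: 1010 XOR 1101 = 0111
  pos 7: 1111 XOR 1101 = 0010
  pos 9: 1000 XOR 1101 = 0101
  pos 10: 1010 XOR 1101 = 0111
  pos 11: 1110 XOR 1101 = 0011
Remainder (last 3 bits) = 110. This is the CRC / FCS.

110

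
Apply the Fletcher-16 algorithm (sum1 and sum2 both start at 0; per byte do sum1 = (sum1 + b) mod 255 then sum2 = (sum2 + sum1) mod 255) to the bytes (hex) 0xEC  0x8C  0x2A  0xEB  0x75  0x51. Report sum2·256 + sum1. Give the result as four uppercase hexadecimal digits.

Running sums (mod 255):
  after byte 0 (0xEC): sum1=236, sum2=236
  after byte 1 (0x8C): sum1=121, sum2=102
  after byte 2 (0x2A): sum1=163, sum2=10
  after byte 3 (0xEB): sum1=143, sum2=153
  after byte 4 (0x75): sum1=5, sum2=158
  after byte 5 (0x51): sum1=86, sum2=244
Checksum = sum2·256 + sum1 = 244·256 + 86 = 62550 = 0xF456.

F456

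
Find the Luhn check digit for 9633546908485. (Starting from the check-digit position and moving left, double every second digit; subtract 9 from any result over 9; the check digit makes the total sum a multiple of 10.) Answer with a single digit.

Partial digits right→left: 5 8 4 8 0 9 6 4 5 3 3 6 9
Double every second digit counting from the check-digit position (so the 1st, 3rd, 5th, ... of the partial from the right).
  doubled (with −9 where >9): 1 8 0 3 1 6 9 → sum 28
  kept as-is: 8 8 9 4 3 6 → sum 38
Total = 28 + 38 = 66.
Check digit = (10 − (66 mod 10)) mod 10 = 4.

4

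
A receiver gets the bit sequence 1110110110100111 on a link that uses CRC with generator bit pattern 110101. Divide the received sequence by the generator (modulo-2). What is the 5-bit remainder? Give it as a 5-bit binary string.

Modulo-2 division of 1110110110100111 by 110101:
  pos 0: 111011 XOR 110101 = 001110
  pos 2: 111001 XOR 110101 = 001100
  pos 4: 110010 XOR 110101 = 000111
  pos 7: 111100 XOR 110101 = 001001
  pos 9: 100111 XOR 110101 = 010010
  pos 10: 100101 XOR 110101 = 010000
Remainder = 10000 (nonzero — an error is detected).

10000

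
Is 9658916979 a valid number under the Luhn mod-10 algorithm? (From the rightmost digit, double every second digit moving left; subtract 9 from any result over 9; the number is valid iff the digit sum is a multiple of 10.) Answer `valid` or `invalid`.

From the right, keep odd positions and double even positions (subtract 9 from any doubled value over 9):
  doubled (positions 2,4,...): 5 3 9 1 9 → sum 27
  kept (positions 1,3,...): 9 9 1 8 6 → sum 33
Total = 60.
60 mod 10 = 0, so the number is valid.

valid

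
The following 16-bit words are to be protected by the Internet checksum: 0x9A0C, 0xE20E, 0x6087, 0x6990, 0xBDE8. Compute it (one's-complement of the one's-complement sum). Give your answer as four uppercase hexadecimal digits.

FBE3

One's-complement addition (fold any carry out of bit 15 back into bit 0):
  0x9A0C + 0xE20E = 0x17C1A → wrap carry → 0x7C1B
  0x7C1B + 0x6087 = 0x0DCA2
  0xDCA2 + 0x6990 = 0x14632 → wrap carry → 0x4633
  0x4633 + 0xBDE8 = 0x1041B → wrap carry → 0x041C
One's-complement sum = 0x041C.
Checksum = ~0x041C & 0xFFFF = 0xFBE3.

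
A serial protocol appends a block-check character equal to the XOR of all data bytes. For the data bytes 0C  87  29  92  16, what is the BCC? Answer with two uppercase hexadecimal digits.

XOR the bytes together:
  start with 0x0C
  0x0C ⊕ 0x87 = 0x8B
  0x8B ⊕ 0x29 = 0xA2
  0xA2 ⊕ 0x92 = 0x30
  0x30 ⊕ 0x16 = 0x26

26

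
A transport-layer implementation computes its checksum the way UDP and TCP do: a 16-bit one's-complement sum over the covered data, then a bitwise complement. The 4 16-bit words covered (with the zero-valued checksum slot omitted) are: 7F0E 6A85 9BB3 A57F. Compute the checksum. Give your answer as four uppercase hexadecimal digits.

D538

One's-complement addition (fold any carry out of bit 15 back into bit 0):
  0x7F0E + 0x6A85 = 0x0E993
  0xE993 + 0x9BB3 = 0x18546 → wrap carry → 0x8547
  0x8547 + 0xA57F = 0x12AC6 → wrap carry → 0x2AC7
One's-complement sum = 0x2AC7.
Checksum = ~0x2AC7 & 0xFFFF = 0xD538.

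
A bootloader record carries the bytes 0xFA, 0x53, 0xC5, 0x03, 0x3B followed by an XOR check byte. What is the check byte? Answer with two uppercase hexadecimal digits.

54

XOR the bytes together:
  start with 0xFA
  0xFA ⊕ 0x53 = 0xA9
  0xA9 ⊕ 0xC5 = 0x6C
  0x6C ⊕ 0x03 = 0x6F
  0x6F ⊕ 0x3B = 0x54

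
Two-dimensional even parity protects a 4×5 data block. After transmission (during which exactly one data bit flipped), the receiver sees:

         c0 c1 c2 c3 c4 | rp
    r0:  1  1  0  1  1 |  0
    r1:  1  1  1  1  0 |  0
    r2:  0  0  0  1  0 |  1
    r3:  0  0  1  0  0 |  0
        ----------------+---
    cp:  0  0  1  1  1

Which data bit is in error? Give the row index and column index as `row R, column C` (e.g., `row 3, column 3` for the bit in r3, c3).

Recompute each row's even parity and compare to rp:
  r0: data parity 0, sent rp 0 → ok
  r1: data parity 0, sent rp 0 → ok
  r2: data parity 1, sent rp 1 → ok
  r3: data parity 1, sent rp 0 → mismatch
Recompute each column's even parity and compare to cp:
  c0: data parity 0, sent cp 0 → ok
  c1: data parity 0, sent cp 0 → ok
  c2: data parity 0, sent cp 1 → mismatch
  c3: data parity 1, sent cp 1 → ok
  c4: data parity 1, sent cp 1 → ok
Exactly one row (r3) and one column (c2) fail → the flipped bit is at their intersection.

row 3, column 2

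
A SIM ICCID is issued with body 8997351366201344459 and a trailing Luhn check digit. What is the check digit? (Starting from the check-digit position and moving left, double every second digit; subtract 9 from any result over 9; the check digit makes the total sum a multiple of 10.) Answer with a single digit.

Partial digits right→left: 9 5 4 4 4 3 1 0 2 6 6 3 1 5 3 7 9 9 8
Double every second digit counting from the check-digit position (so the 1st, 3rd, 5th, ... of the partial from the right).
  doubled (with −9 where >9): 9 8 8 2 4 3 2 6 9 7 → sum 58
  kept as-is: 5 4 3 0 6 3 5 7 9 → sum 42
Total = 58 + 42 = 100.
Check digit = (10 − (100 mod 10)) mod 10 = 0.

0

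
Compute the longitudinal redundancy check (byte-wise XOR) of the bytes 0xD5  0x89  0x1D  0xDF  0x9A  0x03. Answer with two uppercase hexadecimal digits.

07

XOR the bytes together:
  start with 0xD5
  0xD5 ⊕ 0x89 = 0x5C
  0x5C ⊕ 0x1D = 0x41
  0x41 ⊕ 0xDF = 0x9E
  0x9E ⊕ 0x9A = 0x04
  0x04 ⊕ 0x03 = 0x07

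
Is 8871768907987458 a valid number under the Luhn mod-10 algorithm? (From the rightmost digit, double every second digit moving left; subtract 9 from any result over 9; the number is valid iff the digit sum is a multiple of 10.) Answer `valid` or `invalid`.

valid

From the right, keep odd positions and double even positions (subtract 9 from any doubled value over 9):
  doubled (positions 2,4,...): 1 5 9 0 7 5 5 7 → sum 39
  kept (positions 1,3,...): 8 4 8 7 9 6 1 8 → sum 51
Total = 90.
90 mod 10 = 0, so the number is valid.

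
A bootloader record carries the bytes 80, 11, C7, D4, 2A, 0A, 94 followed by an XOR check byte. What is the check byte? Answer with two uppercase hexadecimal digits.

36

XOR the bytes together:
  start with 0x80
  0x80 ⊕ 0x11 = 0x91
  0x91 ⊕ 0xC7 = 0x56
  0x56 ⊕ 0xD4 = 0x82
  0x82 ⊕ 0x2A = 0xA8
  0xA8 ⊕ 0x0A = 0xA2
  0xA2 ⊕ 0x94 = 0x36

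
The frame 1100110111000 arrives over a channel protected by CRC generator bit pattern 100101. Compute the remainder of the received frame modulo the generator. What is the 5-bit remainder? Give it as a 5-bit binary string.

01101

Modulo-2 division of 1100110111000 by 100101:
  pos 0: 110011 XOR 100101 = 010110
  pos 1: 101100 XOR 100101 = 001001
  pos 3: 100111 XOR 100101 = 000010
  pos 7: 101000 XOR 100101 = 001101
Remainder = 01101 (nonzero — an error is detected).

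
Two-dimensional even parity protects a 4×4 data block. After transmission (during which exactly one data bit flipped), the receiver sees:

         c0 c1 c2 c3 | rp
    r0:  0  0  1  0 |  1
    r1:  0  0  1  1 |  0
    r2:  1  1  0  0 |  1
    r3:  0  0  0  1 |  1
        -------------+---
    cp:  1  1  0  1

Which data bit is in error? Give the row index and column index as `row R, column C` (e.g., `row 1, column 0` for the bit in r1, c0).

row 2, column 3

Recompute each row's even parity and compare to rp:
  r0: data parity 1, sent rp 1 → ok
  r1: data parity 0, sent rp 0 → ok
  r2: data parity 0, sent rp 1 → mismatch
  r3: data parity 1, sent rp 1 → ok
Recompute each column's even parity and compare to cp:
  c0: data parity 1, sent cp 1 → ok
  c1: data parity 1, sent cp 1 → ok
  c2: data parity 0, sent cp 0 → ok
  c3: data parity 0, sent cp 1 → mismatch
Exactly one row (r2) and one column (c3) fail → the flipped bit is at their intersection.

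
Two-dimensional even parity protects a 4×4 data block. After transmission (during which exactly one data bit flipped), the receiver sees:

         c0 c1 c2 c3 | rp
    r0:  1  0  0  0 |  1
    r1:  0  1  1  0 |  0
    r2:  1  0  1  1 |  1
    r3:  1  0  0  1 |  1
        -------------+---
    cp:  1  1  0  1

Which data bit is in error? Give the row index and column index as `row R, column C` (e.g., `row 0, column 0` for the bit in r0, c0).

row 3, column 3

Recompute each row's even parity and compare to rp:
  r0: data parity 1, sent rp 1 → ok
  r1: data parity 0, sent rp 0 → ok
  r2: data parity 1, sent rp 1 → ok
  r3: data parity 0, sent rp 1 → mismatch
Recompute each column's even parity and compare to cp:
  c0: data parity 1, sent cp 1 → ok
  c1: data parity 1, sent cp 1 → ok
  c2: data parity 0, sent cp 0 → ok
  c3: data parity 0, sent cp 1 → mismatch
Exactly one row (r3) and one column (c3) fail → the flipped bit is at their intersection.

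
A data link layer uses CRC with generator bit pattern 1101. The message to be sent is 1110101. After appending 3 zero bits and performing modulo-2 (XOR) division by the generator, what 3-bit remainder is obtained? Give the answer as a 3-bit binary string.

Append 3 zeros: 1110101000. Divide by 1101 (XOR where the leading bit is 1):
  pos 0: 1110 XOR 1101 = 0011
  pos 2: 1110 XOR 1101 = 0011
  pos 4: 1110 XOR 1101 = 0011
  pos 6: 1100 XOR 1101 = 0001
Remainder (last 3 bits) = 001. This is the CRC / FCS.

001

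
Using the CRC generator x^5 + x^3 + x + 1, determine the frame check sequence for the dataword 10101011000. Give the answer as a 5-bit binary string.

00001

Append 5 zeros: 1010101100000000. Divide by 101011 (XOR where the leading bit is 1):
  pos 0: 101010 XOR 101011 = 000001
  pos 5: 111000 XOR 101011 = 010011
  pos 6: 100110 XOR 101011 = 001101
  pos 8: 110100 XOR 101011 = 011111
  pos 9: 111110 XOR 101011 = 010101
  pos 10: 101010 XOR 101011 = 000001
Remainder (last 5 bits) = 00001. This is the CRC / FCS.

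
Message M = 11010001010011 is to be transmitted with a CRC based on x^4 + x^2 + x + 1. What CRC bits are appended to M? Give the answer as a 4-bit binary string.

Append 4 zeros: 110100010100110000. Divide by 10111 (XOR where the leading bit is 1):
  pos 0: 11010 XOR 10111 = 01101
  pos 1: 11010 XOR 10111 = 01101
  pos 2: 11010 XOR 10111 = 01101
  pos 3: 11011 XOR 10111 = 01100
  pos 4: 11000 XOR 10111 = 01111
  pos 5: 11111 XOR 10111 = 01000
  pos 6: 10000 XOR 10111 = 00111
  pos 8: 11101 XOR 10111 = 01010
  pos 9: 10101 XOR 10111 = 00010
  pos 12: 10000 XOR 10111 = 00111
Remainder (last 4 bits) = 1110. This is the CRC / FCS.

1110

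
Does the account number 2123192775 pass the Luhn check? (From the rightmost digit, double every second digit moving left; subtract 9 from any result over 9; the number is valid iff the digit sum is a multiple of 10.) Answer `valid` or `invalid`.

From the right, keep odd positions and double even positions (subtract 9 from any doubled value over 9):
  doubled (positions 2,4,...): 5 4 2 4 4 → sum 19
  kept (positions 1,3,...): 5 7 9 3 1 → sum 25
Total = 44.
44 mod 10 = 4, so the number is invalid.

invalid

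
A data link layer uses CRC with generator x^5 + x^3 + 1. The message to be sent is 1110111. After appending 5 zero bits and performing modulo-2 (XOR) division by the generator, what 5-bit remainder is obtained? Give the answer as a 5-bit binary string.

Append 5 zeros: 111011100000. Divide by 101001 (XOR where the leading bit is 1):
  pos 0: 111011 XOR 101001 = 010010
  pos 1: 100101 XOR 101001 = 001100
  pos 3: 110000 XOR 101001 = 011001
  pos 4: 110010 XOR 101001 = 011011
  pos 5: 110110 XOR 101001 = 011111
  pos 6: 111110 XOR 101001 = 010111
Remainder (last 5 bits) = 10111. This is the CRC / FCS.

10111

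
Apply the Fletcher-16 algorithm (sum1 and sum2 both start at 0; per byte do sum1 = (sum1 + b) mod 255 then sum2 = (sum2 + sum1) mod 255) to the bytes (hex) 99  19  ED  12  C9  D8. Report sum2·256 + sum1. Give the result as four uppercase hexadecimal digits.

Running sums (mod 255):
  after byte 0 (99): sum1=153, sum2=153
  after byte 1 (19): sum1=178, sum2=76
  after byte 2 (ED): sum1=160, sum2=236
  after byte 3 (12): sum1=178, sum2=159
  after byte 4 (C9): sum1=124, sum2=28
  after byte 5 (D8): sum1=85, sum2=113
Checksum = sum2·256 + sum1 = 113·256 + 85 = 29013 = 0x7155.

7155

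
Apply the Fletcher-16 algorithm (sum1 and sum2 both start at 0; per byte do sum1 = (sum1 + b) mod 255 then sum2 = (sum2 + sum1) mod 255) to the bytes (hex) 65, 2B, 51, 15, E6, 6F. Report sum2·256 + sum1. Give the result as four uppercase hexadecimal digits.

Running sums (mod 255):
  after byte 0 (65): sum1=101, sum2=101
  after byte 1 (2B): sum1=144, sum2=245
  after byte 2 (51): sum1=225, sum2=215
  after byte 3 (15): sum1=246, sum2=206
  after byte 4 (E6): sum1=221, sum2=172
  after byte 5 (6F): sum1=77, sum2=249
Checksum = sum2·256 + sum1 = 249·256 + 77 = 63821 = 0xF94D.

F94D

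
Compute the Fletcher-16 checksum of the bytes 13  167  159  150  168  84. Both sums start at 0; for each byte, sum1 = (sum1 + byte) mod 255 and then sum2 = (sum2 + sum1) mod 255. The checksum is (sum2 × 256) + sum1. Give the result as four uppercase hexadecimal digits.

Running sums (mod 255):
  after byte 0 (13): sum1=13, sum2=13
  after byte 1 (167): sum1=180, sum2=193
  after byte 2 (159): sum1=84, sum2=22
  after byte 3 (150): sum1=234, sum2=1
  after byte 4 (168): sum1=147, sum2=148
  after byte 5 (84): sum1=231, sum2=124
Checksum = sum2·256 + sum1 = 124·256 + 231 = 31975 = 0x7CE7.

7CE7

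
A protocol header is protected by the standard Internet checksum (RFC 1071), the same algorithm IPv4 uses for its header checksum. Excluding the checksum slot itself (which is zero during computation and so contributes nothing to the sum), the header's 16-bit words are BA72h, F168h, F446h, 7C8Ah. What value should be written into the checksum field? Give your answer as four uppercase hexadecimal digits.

E352

One's-complement addition (fold any carry out of bit 15 back into bit 0):
  0xBA72 + 0xF168 = 0x1ABDA → wrap carry → 0xABDB
  0xABDB + 0xF446 = 0x1A021 → wrap carry → 0xA022
  0xA022 + 0x7C8A = 0x11CAC → wrap carry → 0x1CAD
One's-complement sum = 0x1CAD.
Checksum = ~0x1CAD & 0xFFFF = 0xE352.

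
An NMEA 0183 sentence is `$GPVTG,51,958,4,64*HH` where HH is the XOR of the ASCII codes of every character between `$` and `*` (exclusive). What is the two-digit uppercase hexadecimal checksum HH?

XOR the ASCII codes of the payload characters:
  'G' = 0x47 → acc = 0x47
  'P' = 0x50 → acc = 0x17
  'V' = 0x56 → acc = 0x41
  'T' = 0x54 → acc = 0x15
  'G' = 0x47 → acc = 0x52
  ',' = 0x2C → acc = 0x7E
  '5' = 0x35 → acc = 0x4B
  '1' = 0x31 → acc = 0x7A
  ',' = 0x2C → acc = 0x56
  '9' = 0x39 → acc = 0x6F
  '5' = 0x35 → acc = 0x5A
  '8' = 0x38 → acc = 0x62
  ',' = 0x2C → acc = 0x4E
  '4' = 0x34 → acc = 0x7A
  ',' = 0x2C → acc = 0x56
  '6' = 0x36 → acc = 0x60
  '4' = 0x34 → acc = 0x54
Checksum = 0x54.

54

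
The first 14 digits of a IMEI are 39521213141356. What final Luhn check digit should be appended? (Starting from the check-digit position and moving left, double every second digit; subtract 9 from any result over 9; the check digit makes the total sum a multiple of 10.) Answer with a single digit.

Partial digits right→left: 6 5 3 1 4 1 3 1 2 1 2 5 9 3
Double every second digit counting from the check-digit position (so the 1st, 3rd, 5th, ... of the partial from the right).
  doubled (with −9 where >9): 3 6 8 6 4 4 9 → sum 40
  kept as-is: 5 1 1 1 1 5 3 → sum 17
Total = 40 + 17 = 57.
Check digit = (10 − (57 mod 10)) mod 10 = 3.

3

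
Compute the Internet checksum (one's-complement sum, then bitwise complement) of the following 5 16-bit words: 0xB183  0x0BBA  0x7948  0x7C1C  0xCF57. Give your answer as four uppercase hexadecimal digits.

7E05

One's-complement addition (fold any carry out of bit 15 back into bit 0):
  0xB183 + 0x0BBA = 0x0BD3D
  0xBD3D + 0x7948 = 0x13685 → wrap carry → 0x3686
  0x3686 + 0x7C1C = 0x0B2A2
  0xB2A2 + 0xCF57 = 0x181F9 → wrap carry → 0x81FA
One's-complement sum = 0x81FA.
Checksum = ~0x81FA & 0xFFFF = 0x7E05.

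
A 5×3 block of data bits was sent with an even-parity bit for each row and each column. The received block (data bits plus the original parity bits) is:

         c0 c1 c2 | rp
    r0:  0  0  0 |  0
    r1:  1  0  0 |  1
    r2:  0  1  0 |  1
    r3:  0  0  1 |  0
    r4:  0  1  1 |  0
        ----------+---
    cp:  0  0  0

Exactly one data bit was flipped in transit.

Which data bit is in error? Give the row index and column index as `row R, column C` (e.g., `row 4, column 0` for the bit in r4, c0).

row 3, column 0

Recompute each row's even parity and compare to rp:
  r0: data parity 0, sent rp 0 → ok
  r1: data parity 1, sent rp 1 → ok
  r2: data parity 1, sent rp 1 → ok
  r3: data parity 1, sent rp 0 → mismatch
  r4: data parity 0, sent rp 0 → ok
Recompute each column's even parity and compare to cp:
  c0: data parity 1, sent cp 0 → mismatch
  c1: data parity 0, sent cp 0 → ok
  c2: data parity 0, sent cp 0 → ok
Exactly one row (r3) and one column (c0) fail → the flipped bit is at their intersection.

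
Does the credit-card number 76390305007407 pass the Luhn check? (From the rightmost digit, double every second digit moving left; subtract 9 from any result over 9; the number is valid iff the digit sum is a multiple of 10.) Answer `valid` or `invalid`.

valid

From the right, keep odd positions and double even positions (subtract 9 from any doubled value over 9):
  doubled (positions 2,4,...): 0 5 0 0 0 6 5 → sum 16
  kept (positions 1,3,...): 7 4 0 5 3 9 6 → sum 34
Total = 50.
50 mod 10 = 0, so the number is valid.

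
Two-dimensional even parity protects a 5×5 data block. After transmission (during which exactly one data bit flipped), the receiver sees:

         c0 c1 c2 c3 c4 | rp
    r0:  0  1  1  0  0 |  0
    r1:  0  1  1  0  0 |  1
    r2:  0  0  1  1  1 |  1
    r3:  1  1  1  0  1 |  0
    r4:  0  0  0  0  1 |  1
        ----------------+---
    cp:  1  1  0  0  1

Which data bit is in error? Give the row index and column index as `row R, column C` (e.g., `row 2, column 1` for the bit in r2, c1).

Recompute each row's even parity and compare to rp:
  r0: data parity 0, sent rp 0 → ok
  r1: data parity 0, sent rp 1 → mismatch
  r2: data parity 1, sent rp 1 → ok
  r3: data parity 0, sent rp 0 → ok
  r4: data parity 1, sent rp 1 → ok
Recompute each column's even parity and compare to cp:
  c0: data parity 1, sent cp 1 → ok
  c1: data parity 1, sent cp 1 → ok
  c2: data parity 0, sent cp 0 → ok
  c3: data parity 1, sent cp 0 → mismatch
  c4: data parity 1, sent cp 1 → ok
Exactly one row (r1) and one column (c3) fail → the flipped bit is at their intersection.

row 1, column 3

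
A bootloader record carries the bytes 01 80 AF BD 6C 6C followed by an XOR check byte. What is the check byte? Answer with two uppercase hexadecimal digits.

XOR the bytes together:
  start with 0x01
  0x01 ⊕ 0x80 = 0x81
  0x81 ⊕ 0xAF = 0x2E
  0x2E ⊕ 0xBD = 0x93
  0x93 ⊕ 0x6C = 0xFF
  0xFF ⊕ 0x6C = 0x93

93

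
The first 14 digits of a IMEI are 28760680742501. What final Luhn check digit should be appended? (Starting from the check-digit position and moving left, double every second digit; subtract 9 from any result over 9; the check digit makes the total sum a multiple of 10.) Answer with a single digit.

Partial digits right→left: 1 0 5 2 4 7 0 8 6 0 6 7 8 2
Double every second digit counting from the check-digit position (so the 1st, 3rd, 5th, ... of the partial from the right).
  doubled (with −9 where >9): 2 1 8 0 3 3 7 → sum 24
  kept as-is: 0 2 7 8 0 7 2 → sum 26
Total = 24 + 26 = 50.
Check digit = (10 − (50 mod 10)) mod 10 = 0.

0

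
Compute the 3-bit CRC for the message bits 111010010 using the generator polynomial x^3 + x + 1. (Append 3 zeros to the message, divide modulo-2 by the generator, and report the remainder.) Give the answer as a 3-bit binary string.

Append 3 zeros: 111010010000. Divide by 1011 (XOR where the leading bit is 1):
  pos 0: 1110 XOR 1011 = 0101
  pos 1: 1011 XOR 1011 = 0000
  pos 7: 1000 XOR 1011 = 0011
Remainder (last 3 bits) = 110. This is the CRC / FCS.

110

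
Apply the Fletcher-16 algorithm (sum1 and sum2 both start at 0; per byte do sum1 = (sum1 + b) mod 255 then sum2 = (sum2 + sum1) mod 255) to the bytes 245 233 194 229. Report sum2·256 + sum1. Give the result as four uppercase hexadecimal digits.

Running sums (mod 255):
  after byte 0 (245): sum1=245, sum2=245
  after byte 1 (233): sum1=223, sum2=213
  after byte 2 (194): sum1=162, sum2=120
  after byte 3 (229): sum1=136, sum2=1
Checksum = sum2·256 + sum1 = 1·256 + 136 = 392 = 0x0188.

0188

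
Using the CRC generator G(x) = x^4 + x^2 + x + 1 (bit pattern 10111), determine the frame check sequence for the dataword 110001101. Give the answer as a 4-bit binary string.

Append 4 zeros: 1100011010000. Divide by 10111 (XOR where the leading bit is 1):
  pos 0: 11000 XOR 10111 = 01111
  pos 1: 11111 XOR 10111 = 01000
  pos 2: 10001 XOR 10111 = 00110
  pos 4: 11001 XOR 10111 = 01110
  pos 5: 11100 XOR 10111 = 01011
  pos 6: 10110 XOR 10111 = 00001
Remainder (last 4 bits) = 0100. This is the CRC / FCS.

0100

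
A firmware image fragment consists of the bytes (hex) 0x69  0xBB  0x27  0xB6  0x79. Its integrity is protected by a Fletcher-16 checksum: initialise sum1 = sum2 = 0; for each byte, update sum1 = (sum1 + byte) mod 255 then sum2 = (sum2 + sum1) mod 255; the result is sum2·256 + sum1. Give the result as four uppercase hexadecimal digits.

Running sums (mod 255):
  after byte 0 (0x69): sum1=105, sum2=105
  after byte 1 (0xBB): sum1=37, sum2=142
  after byte 2 (0x27): sum1=76, sum2=218
  after byte 3 (0xB6): sum1=3, sum2=221
  after byte 4 (0x79): sum1=124, sum2=90
Checksum = sum2·256 + sum1 = 90·256 + 124 = 23164 = 0x5A7C.

5A7C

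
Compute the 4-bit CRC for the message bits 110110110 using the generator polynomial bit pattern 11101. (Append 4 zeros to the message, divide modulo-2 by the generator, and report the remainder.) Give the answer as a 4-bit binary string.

0101

Append 4 zeros: 1101101100000. Divide by 11101 (XOR where the leading bit is 1):
  pos 0: 11011 XOR 11101 = 00110
  pos 2: 11001 XOR 11101 = 00100
  pos 4: 10010 XOR 11101 = 01111
  pos 5: 11110 XOR 11101 = 00011
  pos 8: 11000 XOR 11101 = 00101
Remainder (last 4 bits) = 0101. This is the CRC / FCS.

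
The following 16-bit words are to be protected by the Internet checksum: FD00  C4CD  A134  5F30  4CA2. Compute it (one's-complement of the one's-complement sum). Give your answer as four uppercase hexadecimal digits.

One's-complement addition (fold any carry out of bit 15 back into bit 0):
  0xFD00 + 0xC4CD = 0x1C1CD → wrap carry → 0xC1CE
  0xC1CE + 0xA134 = 0x16302 → wrap carry → 0x6303
  0x6303 + 0x5F30 = 0x0C233
  0xC233 + 0x4CA2 = 0x10ED5 → wrap carry → 0x0ED6
One's-complement sum = 0x0ED6.
Checksum = ~0x0ED6 & 0xFFFF = 0xF129.

F129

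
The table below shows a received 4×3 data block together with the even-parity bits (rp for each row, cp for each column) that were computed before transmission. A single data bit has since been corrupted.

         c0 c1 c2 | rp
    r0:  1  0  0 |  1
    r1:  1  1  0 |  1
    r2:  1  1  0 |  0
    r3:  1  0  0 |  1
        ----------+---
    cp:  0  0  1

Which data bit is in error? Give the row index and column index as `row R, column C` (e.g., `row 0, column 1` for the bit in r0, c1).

Recompute each row's even parity and compare to rp:
  r0: data parity 1, sent rp 1 → ok
  r1: data parity 0, sent rp 1 → mismatch
  r2: data parity 0, sent rp 0 → ok
  r3: data parity 1, sent rp 1 → ok
Recompute each column's even parity and compare to cp:
  c0: data parity 0, sent cp 0 → ok
  c1: data parity 0, sent cp 0 → ok
  c2: data parity 0, sent cp 1 → mismatch
Exactly one row (r1) and one column (c2) fail → the flipped bit is at their intersection.

row 1, column 2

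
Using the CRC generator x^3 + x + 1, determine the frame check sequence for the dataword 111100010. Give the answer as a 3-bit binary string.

101

Append 3 zeros: 111100010000. Divide by 1011 (XOR where the leading bit is 1):
  pos 0: 1111 XOR 1011 = 0100
  pos 1: 1000 XOR 1011 = 0011
  pos 3: 1100 XOR 1011 = 0111
  pos 4: 1111 XOR 1011 = 0100
  pos 5: 1000 XOR 1011 = 0011
  pos 7: 1100 XOR 1011 = 0111
  pos 8: 1110 XOR 1011 = 0101
Remainder (last 3 bits) = 101. This is the CRC / FCS.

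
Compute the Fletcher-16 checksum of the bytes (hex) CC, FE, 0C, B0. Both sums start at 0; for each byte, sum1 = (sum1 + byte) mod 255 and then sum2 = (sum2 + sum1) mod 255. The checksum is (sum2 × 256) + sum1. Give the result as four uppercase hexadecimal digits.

F888

Running sums (mod 255):
  after byte 0 (CC): sum1=204, sum2=204
  after byte 1 (FE): sum1=203, sum2=152
  after byte 2 (0C): sum1=215, sum2=112
  after byte 3 (B0): sum1=136, sum2=248
Checksum = sum2·256 + sum1 = 248·256 + 136 = 63624 = 0xF888.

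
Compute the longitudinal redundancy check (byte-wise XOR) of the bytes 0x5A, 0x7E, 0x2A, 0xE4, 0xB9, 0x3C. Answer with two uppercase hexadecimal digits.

XOR the bytes together:
  start with 0x5A
  0x5A ⊕ 0x7E = 0x24
  0x24 ⊕ 0x2A = 0x0E
  0x0E ⊕ 0xE4 = 0xEA
  0xEA ⊕ 0xB9 = 0x53
  0x53 ⊕ 0x3C = 0x6F

6F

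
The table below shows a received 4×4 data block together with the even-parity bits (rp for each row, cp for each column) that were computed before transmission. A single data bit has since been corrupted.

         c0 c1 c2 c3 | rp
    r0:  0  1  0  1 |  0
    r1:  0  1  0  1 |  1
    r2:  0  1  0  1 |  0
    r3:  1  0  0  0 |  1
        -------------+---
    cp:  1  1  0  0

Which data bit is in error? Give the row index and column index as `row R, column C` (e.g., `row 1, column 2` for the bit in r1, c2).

Recompute each row's even parity and compare to rp:
  r0: data parity 0, sent rp 0 → ok
  r1: data parity 0, sent rp 1 → mismatch
  r2: data parity 0, sent rp 0 → ok
  r3: data parity 1, sent rp 1 → ok
Recompute each column's even parity and compare to cp:
  c0: data parity 1, sent cp 1 → ok
  c1: data parity 1, sent cp 1 → ok
  c2: data parity 0, sent cp 0 → ok
  c3: data parity 1, sent cp 0 → mismatch
Exactly one row (r1) and one column (c3) fail → the flipped bit is at their intersection.

row 1, column 3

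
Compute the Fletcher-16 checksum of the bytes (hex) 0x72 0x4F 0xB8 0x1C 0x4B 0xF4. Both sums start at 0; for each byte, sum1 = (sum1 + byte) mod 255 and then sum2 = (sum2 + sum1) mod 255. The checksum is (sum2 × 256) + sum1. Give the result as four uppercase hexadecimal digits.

Running sums (mod 255):
  after byte 0 (0x72): sum1=114, sum2=114
  after byte 1 (0x4F): sum1=193, sum2=52
  after byte 2 (0xB8): sum1=122, sum2=174
  after byte 3 (0x1C): sum1=150, sum2=69
  after byte 4 (0x4B): sum1=225, sum2=39
  after byte 5 (0xF4): sum1=214, sum2=253
Checksum = sum2·256 + sum1 = 253·256 + 214 = 64982 = 0xFDD6.

FDD6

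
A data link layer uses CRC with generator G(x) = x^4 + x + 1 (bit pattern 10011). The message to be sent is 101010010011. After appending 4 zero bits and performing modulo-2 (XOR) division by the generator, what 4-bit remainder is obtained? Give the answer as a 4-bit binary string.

0010

Append 4 zeros: 1010100100110000. Divide by 10011 (XOR where the leading bit is 1):
  pos 0: 10101 XOR 10011 = 00110
  pos 2: 11000 XOR 10011 = 01011
  pos 3: 10111 XOR 10011 = 00100
  pos 5: 10000 XOR 10011 = 00011
  pos 8: 11110 XOR 10011 = 01101
  pos 9: 11010 XOR 10011 = 01001
  pos 10: 10010 XOR 10011 = 00001
Remainder (last 4 bits) = 0010. This is the CRC / FCS.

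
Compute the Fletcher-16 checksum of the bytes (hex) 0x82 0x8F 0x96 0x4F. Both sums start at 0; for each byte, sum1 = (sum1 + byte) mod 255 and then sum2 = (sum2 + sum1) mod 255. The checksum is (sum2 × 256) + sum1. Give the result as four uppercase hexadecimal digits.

Running sums (mod 255):
  after byte 0 (0x82): sum1=130, sum2=130
  after byte 1 (0x8F): sum1=18, sum2=148
  after byte 2 (0x96): sum1=168, sum2=61
  after byte 3 (0x4F): sum1=247, sum2=53
Checksum = sum2·256 + sum1 = 53·256 + 247 = 13815 = 0x35F7.

35F7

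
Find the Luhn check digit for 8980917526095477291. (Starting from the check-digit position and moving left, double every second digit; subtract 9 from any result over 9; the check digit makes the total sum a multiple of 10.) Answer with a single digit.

Partial digits right→left: 1 9 2 7 7 4 5 9 0 6 2 5 7 1 9 0 8 9 8
Double every second digit counting from the check-digit position (so the 1st, 3rd, 5th, ... of the partial from the right).
  doubled (with −9 where >9): 2 4 5 1 0 4 5 9 7 7 → sum 44
  kept as-is: 9 7 4 9 6 5 1 0 9 → sum 50
Total = 44 + 50 = 94.
Check digit = (10 − (94 mod 10)) mod 10 = 6.

6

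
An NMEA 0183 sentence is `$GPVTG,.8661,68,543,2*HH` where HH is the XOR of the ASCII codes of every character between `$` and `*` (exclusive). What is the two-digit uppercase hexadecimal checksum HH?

XOR the ASCII codes of the payload characters:
  'G' = 0x47 → acc = 0x47
  'P' = 0x50 → acc = 0x17
  'V' = 0x56 → acc = 0x41
  'T' = 0x54 → acc = 0x15
  'G' = 0x47 → acc = 0x52
  ',' = 0x2C → acc = 0x7E
  '.' = 0x2E → acc = 0x50
  '8' = 0x38 → acc = 0x68
  '6' = 0x36 → acc = 0x5E
  '6' = 0x36 → acc = 0x68
  '1' = 0x31 → acc = 0x59
  ',' = 0x2C → acc = 0x75
  '6' = 0x36 → acc = 0x43
  '8' = 0x38 → acc = 0x7B
  ',' = 0x2C → acc = 0x57
  '5' = 0x35 → acc = 0x62
  '4' = 0x34 → acc = 0x56
  '3' = 0x33 → acc = 0x65
  ',' = 0x2C → acc = 0x49
  '2' = 0x32 → acc = 0x7B
Checksum = 0x7B.

7B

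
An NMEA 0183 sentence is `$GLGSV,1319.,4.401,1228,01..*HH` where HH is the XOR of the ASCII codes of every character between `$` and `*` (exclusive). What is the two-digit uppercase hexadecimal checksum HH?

XOR the ASCII codes of the payload characters:
  'G' = 0x47 → acc = 0x47
  'L' = 0x4C → acc = 0x0B
  'G' = 0x47 → acc = 0x4C
  'S' = 0x53 → acc = 0x1F
  'V' = 0x56 → acc = 0x49
  ',' = 0x2C → acc = 0x65
  '1' = 0x31 → acc = 0x54
  '3' = 0x33 → acc = 0x67
  '1' = 0x31 → acc = 0x56
  '9' = 0x39 → acc = 0x6F
  '.' = 0x2E → acc = 0x41
  ',' = 0x2C → acc = 0x6D
  '4' = 0x34 → acc = 0x59
  '.' = 0x2E → acc = 0x77
  '4' = 0x34 → acc = 0x43
  '0' = 0x30 → acc = 0x73
  '1' = 0x31 → acc = 0x42
  ',' = 0x2C → acc = 0x6E
  '1' = 0x31 → acc = 0x5F
  '2' = 0x32 → acc = 0x6D
  '2' = 0x32 → acc = 0x5F
  '8' = 0x38 → acc = 0x67
  ',' = 0x2C → acc = 0x4B
  '0' = 0x30 → acc = 0x7B
  '1' = 0x31 → acc = 0x4A
  '.' = 0x2E → acc = 0x64
  '.' = 0x2E → acc = 0x4A
Checksum = 0x4A.

4A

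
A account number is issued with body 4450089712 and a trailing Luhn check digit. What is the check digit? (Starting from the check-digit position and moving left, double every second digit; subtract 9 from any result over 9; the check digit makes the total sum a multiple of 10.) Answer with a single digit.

7

Partial digits right→left: 2 1 7 9 8 0 0 5 4 4
Double every second digit counting from the check-digit position (so the 1st, 3rd, 5th, ... of the partial from the right).
  doubled (with −9 where >9): 4 5 7 0 8 → sum 24
  kept as-is: 1 9 0 5 4 → sum 19
Total = 24 + 19 = 43.
Check digit = (10 − (43 mod 10)) mod 10 = 7.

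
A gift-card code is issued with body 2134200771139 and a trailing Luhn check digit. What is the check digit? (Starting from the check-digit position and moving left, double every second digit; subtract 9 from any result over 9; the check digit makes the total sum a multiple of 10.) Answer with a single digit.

Partial digits right→left: 9 3 1 1 7 7 0 0 2 4 3 1 2
Double every second digit counting from the check-digit position (so the 1st, 3rd, 5th, ... of the partial from the right).
  doubled (with −9 where >9): 9 2 5 0 4 6 4 → sum 30
  kept as-is: 3 1 7 0 4 1 → sum 16
Total = 30 + 16 = 46.
Check digit = (10 − (46 mod 10)) mod 10 = 4.

4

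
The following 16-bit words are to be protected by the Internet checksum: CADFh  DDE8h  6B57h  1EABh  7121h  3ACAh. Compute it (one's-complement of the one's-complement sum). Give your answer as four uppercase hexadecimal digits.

One's-complement addition (fold any carry out of bit 15 back into bit 0):
  0xCADF + 0xDDE8 = 0x1A8C7 → wrap carry → 0xA8C8
  0xA8C8 + 0x6B57 = 0x1141F → wrap carry → 0x1420
  0x1420 + 0x1EAB = 0x032CB
  0x32CB + 0x7121 = 0x0A3EC
  0xA3EC + 0x3ACA = 0x0DEB6
One's-complement sum = 0xDEB6.
Checksum = ~0xDEB6 & 0xFFFF = 0x2149.

2149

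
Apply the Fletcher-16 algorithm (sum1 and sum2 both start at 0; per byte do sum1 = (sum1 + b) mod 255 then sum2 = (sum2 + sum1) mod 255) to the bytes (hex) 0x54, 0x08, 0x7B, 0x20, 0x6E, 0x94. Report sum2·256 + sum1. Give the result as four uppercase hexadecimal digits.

Running sums (mod 255):
  after byte 0 (0x54): sum1=84, sum2=84
  after byte 1 (0x08): sum1=92, sum2=176
  after byte 2 (0x7B): sum1=215, sum2=136
  after byte 3 (0x20): sum1=247, sum2=128
  after byte 4 (0x6E): sum1=102, sum2=230
  after byte 5 (0x94): sum1=250, sum2=225
Checksum = sum2·256 + sum1 = 225·256 + 250 = 57850 = 0xE1FA.

E1FA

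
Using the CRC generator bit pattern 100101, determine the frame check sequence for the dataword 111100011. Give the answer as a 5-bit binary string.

01011

Append 5 zeros: 11110001100000. Divide by 100101 (XOR where the leading bit is 1):
  pos 0: 111100 XOR 100101 = 011001
  pos 1: 110010 XOR 100101 = 010111
  pos 2: 101111 XOR 100101 = 001010
  pos 4: 101010 XOR 100101 = 001111
  pos 6: 111100 XOR 100101 = 011001
  pos 7: 110010 XOR 100101 = 010111
  pos 8: 101110 XOR 100101 = 001011
Remainder (last 5 bits) = 01011. This is the CRC / FCS.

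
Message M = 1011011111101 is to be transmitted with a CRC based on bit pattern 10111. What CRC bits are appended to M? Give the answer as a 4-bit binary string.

Append 4 zeros: 10110111111010000. Divide by 10111 (XOR where the leading bit is 1):
  pos 0: 10110 XOR 10111 = 00001
  pos 4: 11111 XOR 10111 = 01000
  pos 5: 10001 XOR 10111 = 00110
  pos 7: 11010 XOR 10111 = 01101
  pos 8: 11011 XOR 10111 = 01100
  pos 9: 11000 XOR 10111 = 01111
  pos 10: 11110 XOR 10111 = 01001
  pos 11: 10010 XOR 10111 = 00101
Remainder (last 4 bits) = 1010. This is the CRC / FCS.

1010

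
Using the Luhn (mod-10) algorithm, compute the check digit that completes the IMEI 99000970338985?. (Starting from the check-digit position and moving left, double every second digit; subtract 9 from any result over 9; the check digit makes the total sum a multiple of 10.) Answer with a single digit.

Partial digits right→left: 5 8 9 8 3 3 0 7 9 0 0 0 9 9
Double every second digit counting from the check-digit position (so the 1st, 3rd, 5th, ... of the partial from the right).
  doubled (with −9 where >9): 1 9 6 0 9 0 9 → sum 34
  kept as-is: 8 8 3 7 0 0 9 → sum 35
Total = 34 + 35 = 69.
Check digit = (10 − (69 mod 10)) mod 10 = 1.

1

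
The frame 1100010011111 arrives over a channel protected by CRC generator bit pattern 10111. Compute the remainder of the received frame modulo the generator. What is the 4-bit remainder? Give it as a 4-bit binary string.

Modulo-2 division of 1100010011111 by 10111:
  pos 0: 11000 XOR 10111 = 01111
  pos 1: 11111 XOR 10111 = 01000
  pos 2: 10000 XOR 10111 = 00111
  pos 4: 11101 XOR 10111 = 01010
  pos 5: 10101 XOR 10111 = 00010
  pos 8: 10111 XOR 10111 = 00000
Remainder = 0000 (zero — the frame passes the CRC check).

0000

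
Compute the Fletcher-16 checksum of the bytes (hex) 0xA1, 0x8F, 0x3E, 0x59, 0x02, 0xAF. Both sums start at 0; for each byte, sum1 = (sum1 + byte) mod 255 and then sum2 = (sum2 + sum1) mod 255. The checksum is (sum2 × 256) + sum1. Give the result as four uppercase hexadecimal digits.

Running sums (mod 255):
  after byte 0 (0xA1): sum1=161, sum2=161
  after byte 1 (0x8F): sum1=49, sum2=210
  after byte 2 (0x3E): sum1=111, sum2=66
  after byte 3 (0x59): sum1=200, sum2=11
  after byte 4 (0x02): sum1=202, sum2=213
  after byte 5 (0xAF): sum1=122, sum2=80
Checksum = sum2·256 + sum1 = 80·256 + 122 = 20602 = 0x507A.

507A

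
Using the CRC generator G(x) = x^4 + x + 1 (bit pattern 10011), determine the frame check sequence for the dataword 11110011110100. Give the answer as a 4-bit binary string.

0100

Append 4 zeros: 111100111101000000. Divide by 10011 (XOR where the leading bit is 1):
  pos 0: 11110 XOR 10011 = 01101
  pos 1: 11010 XOR 10011 = 01001
  pos 2: 10011 XOR 10011 = 00000
  pos 7: 11101 XOR 10011 = 01110
  pos 8: 11100 XOR 10011 = 01111
  pos 9: 11110 XOR 10011 = 01101
  pos 10: 11010 XOR 10011 = 01001
  pos 11: 10010 XOR 10011 = 00001
Remainder (last 4 bits) = 0100. This is the CRC / FCS.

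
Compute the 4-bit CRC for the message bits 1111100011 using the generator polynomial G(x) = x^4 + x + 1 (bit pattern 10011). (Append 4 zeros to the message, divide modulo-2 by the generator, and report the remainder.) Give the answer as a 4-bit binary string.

0100

Append 4 zeros: 11111000110000. Divide by 10011 (XOR where the leading bit is 1):
  pos 0: 11111 XOR 10011 = 01100
  pos 1: 11000 XOR 10011 = 01011
  pos 2: 10110 XOR 10011 = 00101
  pos 4: 10101 XOR 10011 = 00110
  pos 6: 11010 XOR 10011 = 01001
  pos 7: 10010 XOR 10011 = 00001
Remainder (last 4 bits) = 0100. This is the CRC / FCS.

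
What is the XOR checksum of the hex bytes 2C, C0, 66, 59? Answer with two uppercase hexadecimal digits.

XOR the bytes together:
  start with 0x2C
  0x2C ⊕ 0xC0 = 0xEC
  0xEC ⊕ 0x66 = 0x8A
  0x8A ⊕ 0x59 = 0xD3

D3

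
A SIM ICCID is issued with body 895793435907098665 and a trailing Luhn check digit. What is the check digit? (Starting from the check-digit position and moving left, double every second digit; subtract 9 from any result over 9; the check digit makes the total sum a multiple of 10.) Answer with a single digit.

2

Partial digits right→left: 5 6 6 8 9 0 7 0 9 5 3 4 3 9 7 5 9 8
Double every second digit counting from the check-digit position (so the 1st, 3rd, 5th, ... of the partial from the right).
  doubled (with −9 where >9): 1 3 9 5 9 6 6 5 9 → sum 53
  kept as-is: 6 8 0 0 5 4 9 5 8 → sum 45
Total = 53 + 45 = 98.
Check digit = (10 − (98 mod 10)) mod 10 = 2.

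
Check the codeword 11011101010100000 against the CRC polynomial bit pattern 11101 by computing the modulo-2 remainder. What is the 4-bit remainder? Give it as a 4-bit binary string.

0000

Modulo-2 division of 11011101010100000 by 11101:
  pos 0: 11011 XOR 11101 = 00110
  pos 2: 11010 XOR 11101 = 00111
  pos 4: 11110 XOR 11101 = 00011
  pos 7: 11101 XOR 11101 = 00000
Remainder = 0000 (zero — the frame passes the CRC check).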